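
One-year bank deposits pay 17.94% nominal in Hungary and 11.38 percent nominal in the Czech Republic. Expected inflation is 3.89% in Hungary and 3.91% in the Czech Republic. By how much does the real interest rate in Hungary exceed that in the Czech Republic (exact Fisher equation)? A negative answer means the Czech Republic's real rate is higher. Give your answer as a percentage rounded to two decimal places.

Hungary: (1 + 0.1794)/(1 + 0.0389) − 1 = 13.52392%
The Czech Republic: (1 + 0.1138)/(1 + 0.0391) − 1 = 7.18891%
Differential = 13.52392% − 7.18891% = 6.33501% → 6.34%.

6.34%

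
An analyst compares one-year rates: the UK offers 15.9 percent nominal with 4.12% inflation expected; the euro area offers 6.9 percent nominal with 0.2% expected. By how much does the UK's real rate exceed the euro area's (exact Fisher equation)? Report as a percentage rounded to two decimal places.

The UK: (1 + 0.1590)/(1 + 0.0412) − 1 = 11.3139%
The euro area: (1 + 0.0690)/(1 + 0.0020) − 1 = 6.6866%
Differential = 11.3139% − 6.6866% = 4.6272% → 4.63%.

4.63%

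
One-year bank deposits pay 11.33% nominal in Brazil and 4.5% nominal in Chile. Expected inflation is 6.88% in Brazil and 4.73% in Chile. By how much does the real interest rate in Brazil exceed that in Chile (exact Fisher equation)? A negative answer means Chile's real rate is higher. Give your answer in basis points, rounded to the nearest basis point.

Brazil: (1 + 0.1133)/(1 + 0.0688) − 1 = 4.1635%
Chile: (1 + 0.0450)/(1 + 0.0473) − 1 = -0.2196%
Differential = 4.1635% − (-0.2196%) = 4.3832% → 438 basis points.

438 basis points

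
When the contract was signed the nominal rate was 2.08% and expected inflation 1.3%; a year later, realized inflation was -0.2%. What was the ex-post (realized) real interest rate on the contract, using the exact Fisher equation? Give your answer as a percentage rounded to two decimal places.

2.28%

Ex-post: (1 + 0.0208)/(1 − 0.0020) − 1 = 2.2846%
So the realized real rate is 2.28%.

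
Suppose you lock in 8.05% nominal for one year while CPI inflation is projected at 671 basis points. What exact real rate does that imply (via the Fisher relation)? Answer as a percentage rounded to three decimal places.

1 + r = 1.08050 / 1.06710 = 1.012557
r = 1.012557 − 1 = 1.2557%, i.e. 1.256%.

1.256%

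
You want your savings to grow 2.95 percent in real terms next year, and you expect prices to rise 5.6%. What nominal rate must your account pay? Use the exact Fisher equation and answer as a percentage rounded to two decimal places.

(1 + i) = (1 + r)(1 + π) = 1.02950 × 1.05600 = 1.087152
i = 1.087152 − 1, so the required nominal rate is 8.72%.

8.72%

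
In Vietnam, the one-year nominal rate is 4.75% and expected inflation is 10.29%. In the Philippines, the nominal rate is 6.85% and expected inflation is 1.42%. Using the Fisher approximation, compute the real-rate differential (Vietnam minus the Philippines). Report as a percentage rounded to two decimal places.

-10.97%

Vietnam: 4.75% − 10.29% = -5.540%
The Philippines: 6.85% − 1.42% = 5.430%
Differential = -10.970% → -10.97%.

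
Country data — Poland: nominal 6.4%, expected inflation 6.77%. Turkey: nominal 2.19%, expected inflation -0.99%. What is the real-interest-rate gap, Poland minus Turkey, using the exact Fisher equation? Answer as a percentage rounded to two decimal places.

Poland: (1 + 0.0640)/(1 + 0.0677) − 1 = -0.3465%
Turkey: (1 + 0.0219)/(1 − 0.0099) − 1 = 3.2118%
Differential = -0.3465% − 3.2118% = -3.5583% → -3.56%.

-3.56%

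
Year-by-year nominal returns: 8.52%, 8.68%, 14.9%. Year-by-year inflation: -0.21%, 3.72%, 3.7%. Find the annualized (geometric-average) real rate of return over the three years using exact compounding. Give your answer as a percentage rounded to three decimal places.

8.081%

Compound the nominal returns: 1.0852 × 1.0868 × 1.1490 = 1.35512527.
Compound inflation: 0.9979 × 1.0372 × 1.0370 = 1.07331769.
Deflate: 1.35512527 / 1.07331769 = 1.26255747.
Annualized real rate = 1.26255747^(1/3) − 1 = 8.0813% → 8.081%.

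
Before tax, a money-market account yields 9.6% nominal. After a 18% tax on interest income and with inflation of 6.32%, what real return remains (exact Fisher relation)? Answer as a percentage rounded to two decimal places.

After-tax nominal return = 9.6% × (1 − 0.18) = 7.8720%.
1 + r = 1.07872 / 1.06320 = 1.014597
After-tax real rate = 1.014597 − 1 → 1.46%.

1.46%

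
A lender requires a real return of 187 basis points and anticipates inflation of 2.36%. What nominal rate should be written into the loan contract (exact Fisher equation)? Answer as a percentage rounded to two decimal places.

(1 + i) = (1 + r)(1 + π) = 1.01870 × 1.02360 = 1.04274132
i = 1.04274132 − 1, so the required nominal rate is 4.27%.

4.27%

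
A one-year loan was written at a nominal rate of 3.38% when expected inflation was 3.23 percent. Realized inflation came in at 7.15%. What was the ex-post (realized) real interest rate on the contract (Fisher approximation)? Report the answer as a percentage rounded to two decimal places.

Ex-post: 3.38% − 7.15% = -3.770%
So the realized real rate is -3.77%.

-3.77%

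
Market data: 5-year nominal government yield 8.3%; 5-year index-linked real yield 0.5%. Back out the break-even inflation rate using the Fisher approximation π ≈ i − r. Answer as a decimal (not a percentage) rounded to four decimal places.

π ≈ i − r = 8.3% − 0.5% → 0.0780.

0.0780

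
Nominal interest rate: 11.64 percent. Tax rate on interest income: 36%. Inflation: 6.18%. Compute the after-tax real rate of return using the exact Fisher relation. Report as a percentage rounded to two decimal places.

After-tax nominal return = 11.64% × (1 − 0.36) = 7.4496%.
1 + r = 1.074496 / 1.06180 = 1.011957
After-tax real rate = 1.011957 − 1 → 1.20%.

1.20%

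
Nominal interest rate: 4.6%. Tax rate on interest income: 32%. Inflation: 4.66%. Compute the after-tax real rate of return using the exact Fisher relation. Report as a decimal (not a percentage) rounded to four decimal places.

-0.0146

After-tax nominal return = 4.6% × (1 − 0.32) = 3.1280%.
1 + r = 1.03128 / 1.04660 = 0.985362
After-tax real rate = 0.985362 − 1 → -0.0146.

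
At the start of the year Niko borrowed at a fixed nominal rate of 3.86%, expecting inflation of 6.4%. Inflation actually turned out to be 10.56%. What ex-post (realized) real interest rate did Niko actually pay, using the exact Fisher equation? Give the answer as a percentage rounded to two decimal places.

-6.06%

Ex-post: (1 + 0.0386)/(1 + 0.1056) − 1 = -6.0601%
So the realized real rate is -6.06%.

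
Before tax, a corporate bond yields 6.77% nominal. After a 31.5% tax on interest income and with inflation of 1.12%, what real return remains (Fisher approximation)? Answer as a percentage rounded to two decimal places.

3.52%

After-tax nominal return = 6.77% × (1 − 0.315) = 4.63745%.
r ≈ 4.63745% − 1.12% → 3.52%.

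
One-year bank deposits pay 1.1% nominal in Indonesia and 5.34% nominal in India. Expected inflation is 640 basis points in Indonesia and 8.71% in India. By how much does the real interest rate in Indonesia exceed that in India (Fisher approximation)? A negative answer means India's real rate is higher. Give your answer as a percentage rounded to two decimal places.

Indonesia: 1.1% − 6.4% = -5.300%
India: 5.34% − 8.71% = -3.370%
Differential = -1.930% → -1.93%.

-1.93%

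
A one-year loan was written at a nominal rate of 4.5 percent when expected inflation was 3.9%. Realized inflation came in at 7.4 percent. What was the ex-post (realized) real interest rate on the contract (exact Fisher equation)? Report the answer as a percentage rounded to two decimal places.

Ex-post: (1 + 0.0450)/(1 + 0.0740) − 1 = -2.7002%
So the realized real rate is -2.70%.

-2.70%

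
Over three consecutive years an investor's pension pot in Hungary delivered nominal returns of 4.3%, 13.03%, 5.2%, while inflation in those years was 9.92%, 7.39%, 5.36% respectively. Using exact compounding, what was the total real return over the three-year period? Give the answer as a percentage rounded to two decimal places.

-0.28%

Compound the nominal returns: 1.0430 × 1.1303 × 1.0520 = 1.240206.
Compound inflation: 1.0992 × 1.0739 × 1.0536 = 1.243702.
Deflate: 1.240206 / 1.243702 = 0.997189.
Total real return = 0.997189 − 1 → -0.28%.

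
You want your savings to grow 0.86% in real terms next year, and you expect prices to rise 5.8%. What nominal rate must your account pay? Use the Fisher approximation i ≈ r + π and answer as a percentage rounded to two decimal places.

i ≈ r + π = 0.86% + 5.8% = 6.66%.

6.66%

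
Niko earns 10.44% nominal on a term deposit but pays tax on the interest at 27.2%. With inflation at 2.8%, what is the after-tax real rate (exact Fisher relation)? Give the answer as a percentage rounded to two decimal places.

4.67%

After-tax nominal return = 10.44% × (1 − 0.272) = 7.60032%.
1 + r = 1.0760032 / 1.02800 = 1.046696
After-tax real rate = 1.046696 − 1 → 4.67%.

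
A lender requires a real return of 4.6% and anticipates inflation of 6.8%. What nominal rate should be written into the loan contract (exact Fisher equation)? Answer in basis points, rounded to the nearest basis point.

1171 basis points

(1 + i) = (1 + r)(1 + π) = 1.04600 × 1.06800 = 1.117128
i = 1.117128 − 1, so the required nominal rate is 1171 basis points.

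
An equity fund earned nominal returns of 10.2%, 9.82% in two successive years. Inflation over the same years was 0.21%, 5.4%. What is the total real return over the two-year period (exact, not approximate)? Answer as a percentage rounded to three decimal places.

Compound the nominal returns: 1.1020 × 1.0982 = 1.210216.
Compound inflation: 1.0021 × 1.0540 = 1.056213.
Deflate: 1.210216 / 1.056213 = 1.145807.
Total real return = 1.145807 − 1 → 14.581%.

14.581%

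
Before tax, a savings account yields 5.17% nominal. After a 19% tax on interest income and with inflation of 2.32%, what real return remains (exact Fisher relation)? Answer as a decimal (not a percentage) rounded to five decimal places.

After-tax nominal return = 5.17% × (1 − 0.19) = 4.1877%.
1 + r = 1.041877 / 1.02320 = 1.018254
After-tax real rate = 1.018254 − 1 → 0.01825.

0.01825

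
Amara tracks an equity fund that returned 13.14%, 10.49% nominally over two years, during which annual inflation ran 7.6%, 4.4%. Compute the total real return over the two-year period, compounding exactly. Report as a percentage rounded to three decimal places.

11.282%

Nominal growth factor = 1.1314 × 1.1049 = 1.250084
Price-level growth factor = 1.0760 × 1.0440 = 1.123344
Real growth factor = 1.250084 / 1.123344 = 1.112824
Total real return = 1.112824 − 1 → 11.282%.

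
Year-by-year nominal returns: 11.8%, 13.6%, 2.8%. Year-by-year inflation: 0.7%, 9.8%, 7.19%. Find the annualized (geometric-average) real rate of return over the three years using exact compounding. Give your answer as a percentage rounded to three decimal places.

Nominal growth factor = 1.1180 × 1.1360 × 1.0280 = 1.30560934
Price-level growth factor = 1.0070 × 1.0980 × 1.0719 = 1.18518482
Real growth factor = 1.30560934 / 1.18518482 = 1.10160822
Annualized real rate = 1.10160822^(1/3) − 1 = 3.2783% → 3.278%.

3.278%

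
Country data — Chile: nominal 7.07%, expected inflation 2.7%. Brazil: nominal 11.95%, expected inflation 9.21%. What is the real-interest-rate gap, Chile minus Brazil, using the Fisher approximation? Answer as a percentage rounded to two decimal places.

1.63%

Chile: 7.07% − 2.7% = 4.370%
Brazil: 11.95% − 9.21% = 2.740%
Differential = 1.630% → 1.63%.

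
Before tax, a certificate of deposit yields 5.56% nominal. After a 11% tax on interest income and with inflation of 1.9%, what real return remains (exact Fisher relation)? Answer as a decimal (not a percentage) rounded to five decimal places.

0.02992

After-tax nominal return = 5.56% × (1 − 0.11) = 4.9484%.
1 + r = 1.049484 / 1.01900 = 1.029916
After-tax real rate = 1.029916 − 1 → 0.02992.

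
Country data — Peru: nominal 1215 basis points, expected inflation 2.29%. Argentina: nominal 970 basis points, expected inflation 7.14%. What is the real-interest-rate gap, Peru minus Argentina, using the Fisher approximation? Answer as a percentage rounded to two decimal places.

7.30%

Peru: 12.15% − 2.29% = 9.860%
Argentina: 9.7% − 7.14% = 2.560%
Differential = 7.300% → 7.30%.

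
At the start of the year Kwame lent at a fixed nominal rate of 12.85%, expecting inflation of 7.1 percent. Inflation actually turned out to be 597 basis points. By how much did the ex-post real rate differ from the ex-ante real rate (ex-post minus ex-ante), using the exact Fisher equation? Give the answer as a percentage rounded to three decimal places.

1.124%

Ex-ante: (1 + 0.1285)/(1 + 0.0710) − 1 = 5.3688%
Ex-post: (1 + 0.1285)/(1 + 0.0597) − 1 = 6.4924%
Difference (ex-post − ex-ante) = 1.1236% → 1.124%.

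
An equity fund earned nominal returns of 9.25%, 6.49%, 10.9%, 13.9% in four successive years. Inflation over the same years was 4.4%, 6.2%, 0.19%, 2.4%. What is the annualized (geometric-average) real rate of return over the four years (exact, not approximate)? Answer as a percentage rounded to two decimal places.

Compound the nominal returns: 1.0925 × 1.0649 × 1.1090 × 1.1390 = 1.46955398.
Compound inflation: 1.0440 × 1.0620 × 1.0019 × 1.0240 = 1.13749461.
Deflate: 1.46955398 / 1.13749461 = 1.29192170.
Annualized real rate = 1.29192170^(1/4) − 1 = 6.6127% → 6.61%.

6.61%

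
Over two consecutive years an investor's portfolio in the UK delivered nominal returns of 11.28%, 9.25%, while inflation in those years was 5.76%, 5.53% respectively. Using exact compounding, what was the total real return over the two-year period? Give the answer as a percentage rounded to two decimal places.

Nominal growth factor = 1.1128 × 1.0925 = 1.215734
Price-level growth factor = 1.0576 × 1.0553 = 1.116085
Real growth factor = 1.215734 / 1.116085 = 1.089284
Total real return = 1.089284 − 1 → 8.93%.

8.93%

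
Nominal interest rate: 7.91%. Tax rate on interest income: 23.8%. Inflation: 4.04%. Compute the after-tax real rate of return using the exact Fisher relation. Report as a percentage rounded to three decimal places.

1.910%

After-tax nominal return = 7.91% × (1 − 0.238) = 6.02742%.
1 + r = 1.0602742 / 1.04040 = 1.019102
After-tax real rate = 1.019102 − 1 → 1.910%.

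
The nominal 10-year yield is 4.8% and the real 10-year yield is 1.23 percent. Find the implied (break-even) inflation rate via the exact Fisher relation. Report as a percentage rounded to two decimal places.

(1 + π) = (1 + i)/(1 + r) = 1.04800 / 1.01230 = 1.035266
Break-even inflation = 1.035266 − 1 → 3.53%.

3.53%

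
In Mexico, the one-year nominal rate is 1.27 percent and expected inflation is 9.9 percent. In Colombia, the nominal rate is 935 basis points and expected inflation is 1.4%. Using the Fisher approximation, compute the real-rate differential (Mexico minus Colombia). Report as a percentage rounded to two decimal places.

-16.58%

Mexico: 1.27% − 9.9% = -8.630%
Colombia: 9.35% − 1.4% = 7.950%
Differential = -16.580% → -16.58%.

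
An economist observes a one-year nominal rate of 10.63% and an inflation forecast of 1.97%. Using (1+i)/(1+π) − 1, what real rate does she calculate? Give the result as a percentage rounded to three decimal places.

1 + r = 1.10630 / 1.01970 = 1.084927
r = 1.084927 − 1 = 8.4927%, i.e. 8.493%.

8.493%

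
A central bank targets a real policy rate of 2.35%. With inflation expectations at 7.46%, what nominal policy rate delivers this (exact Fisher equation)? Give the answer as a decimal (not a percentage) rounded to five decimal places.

(1 + i) = (1 + r)(1 + π) = 1.02350 × 1.07460 = 1.0998531
i = 1.0998531 − 1, so the required nominal rate is 0.09985.

0.09985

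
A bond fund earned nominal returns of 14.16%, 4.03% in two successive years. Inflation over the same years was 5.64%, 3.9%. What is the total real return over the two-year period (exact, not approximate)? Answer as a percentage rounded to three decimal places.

Nominal growth factor = 1.1416 × 1.0403 = 1.187606
Price-level growth factor = 1.0564 × 1.0390 = 1.097600
Real growth factor = 1.187606 / 1.097600 = 1.082003
Total real return = 1.082003 − 1 → 8.200%.

8.200%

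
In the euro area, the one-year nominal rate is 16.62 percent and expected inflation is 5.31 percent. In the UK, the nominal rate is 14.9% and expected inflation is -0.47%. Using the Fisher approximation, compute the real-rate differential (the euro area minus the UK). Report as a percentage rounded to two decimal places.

The euro area: 16.62% − 5.31% = 11.310%
The UK: 14.9% − (-0.47%) = 15.370%
Differential = -4.060% → -4.06%.

-4.06%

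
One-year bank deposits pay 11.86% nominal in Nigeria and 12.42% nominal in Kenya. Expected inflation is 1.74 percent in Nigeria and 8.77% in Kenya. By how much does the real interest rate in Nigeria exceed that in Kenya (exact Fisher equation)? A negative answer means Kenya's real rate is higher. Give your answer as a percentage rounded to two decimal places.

6.59%

Nigeria: (1 + 0.1186)/(1 + 0.0174) − 1 = 9.9469%
Kenya: (1 + 0.1242)/(1 + 0.0877) − 1 = 3.3557%
Differential = 9.9469% − 3.3557% = 6.5912% → 6.59%.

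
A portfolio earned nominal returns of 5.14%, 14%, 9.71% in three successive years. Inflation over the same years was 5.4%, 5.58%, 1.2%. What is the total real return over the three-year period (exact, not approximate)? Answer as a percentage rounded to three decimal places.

16.766%

Nominal growth factor = 1.0514 × 1.1400 × 1.0971 = 1.314980
Price-level growth factor = 1.0540 × 1.0558 × 1.0120 = 1.126167
Real growth factor = 1.314980 / 1.126167 = 1.167660
Total real return = 1.167660 − 1 → 16.766%.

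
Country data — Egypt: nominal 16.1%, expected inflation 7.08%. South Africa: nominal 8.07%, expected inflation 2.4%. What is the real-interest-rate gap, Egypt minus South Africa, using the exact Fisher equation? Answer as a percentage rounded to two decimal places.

Egypt: (1 + 0.1610)/(1 + 0.0708) − 1 = 8.4236%
South Africa: (1 + 0.0807)/(1 + 0.0240) − 1 = 5.5371%
Differential = 8.4236% − 5.5371% = 2.8865% → 2.89%.

2.89%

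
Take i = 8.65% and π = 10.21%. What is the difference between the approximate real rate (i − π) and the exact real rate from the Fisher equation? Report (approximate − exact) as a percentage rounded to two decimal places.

-0.14%

Approximate: r ≈ 8.650% − 10.210% = -1.5600%
Exact: (1 + 0.0865)/(1 + 0.1021) − 1 = -1.4155%
Error = -1.5600% − (-1.4155%) = -0.1445% → -0.14%.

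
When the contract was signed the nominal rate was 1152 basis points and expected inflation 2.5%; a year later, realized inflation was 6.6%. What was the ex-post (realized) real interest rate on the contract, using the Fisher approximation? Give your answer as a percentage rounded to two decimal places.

4.92%

Ex-post: 11.52% − 6.6% = 4.920%
So the realized real rate is 4.92%.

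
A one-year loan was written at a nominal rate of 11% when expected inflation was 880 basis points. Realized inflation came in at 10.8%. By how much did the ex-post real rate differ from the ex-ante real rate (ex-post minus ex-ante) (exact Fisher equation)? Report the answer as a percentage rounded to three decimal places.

-1.842%

Ex-ante: (1 + 0.1100)/(1 + 0.0880) − 1 = 2.0221%
Ex-post: (1 + 0.1100)/(1 + 0.1080) − 1 = 0.1805%
Difference (ex-post − ex-ante) = -1.8416% → -1.842%.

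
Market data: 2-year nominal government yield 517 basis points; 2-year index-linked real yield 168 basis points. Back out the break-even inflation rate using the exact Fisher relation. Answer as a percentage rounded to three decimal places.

3.432%

(1 + π) = (1 + i)/(1 + r) = 1.05170 / 1.01680 = 1.034323
Break-even inflation = 1.034323 − 1 → 3.432%.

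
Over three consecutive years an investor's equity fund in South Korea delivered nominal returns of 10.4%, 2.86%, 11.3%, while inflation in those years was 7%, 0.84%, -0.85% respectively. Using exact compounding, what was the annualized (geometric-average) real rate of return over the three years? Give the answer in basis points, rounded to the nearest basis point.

Nominal growth factor = 1.1040 × 1.0286 × 1.1130 = 1.26389431
Price-level growth factor = 1.0700 × 1.0084 × 0.9915 = 1.06981660
Real growth factor = 1.26389431 / 1.06981660 = 1.18141213
Annualized real rate = 1.18141213^(1/3) − 1 = 5.7143% → 571 basis points.

571 basis points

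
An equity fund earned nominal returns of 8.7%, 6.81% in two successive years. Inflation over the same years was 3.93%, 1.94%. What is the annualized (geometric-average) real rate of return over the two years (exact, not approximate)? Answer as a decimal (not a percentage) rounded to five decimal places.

Nominal growth factor = 1.0870 × 1.0681 = 1.16102470
Price-level growth factor = 1.0393 × 1.0194 = 1.05946242
Real growth factor = 1.16102470 / 1.05946242 = 1.09586209
Annualized real rate = 1.09586209^(1/2) − 1 = 4.6834% → 0.04683.

0.04683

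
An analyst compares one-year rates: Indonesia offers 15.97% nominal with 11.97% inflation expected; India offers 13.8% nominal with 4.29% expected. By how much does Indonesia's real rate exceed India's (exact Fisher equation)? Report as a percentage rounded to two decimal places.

-5.55%

Indonesia: (1 + 0.1597)/(1 + 0.1197) − 1 = 3.5724%
India: (1 + 0.1380)/(1 + 0.0429) − 1 = 9.1188%
Differential = 3.5724% − 9.1188% = -5.5464% → -5.55%.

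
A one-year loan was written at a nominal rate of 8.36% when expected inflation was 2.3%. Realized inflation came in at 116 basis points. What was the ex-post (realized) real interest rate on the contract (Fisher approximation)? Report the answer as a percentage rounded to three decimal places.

7.200%

Ex-post: 8.36% − 1.16% = 7.200%
So the realized real rate is 7.200%.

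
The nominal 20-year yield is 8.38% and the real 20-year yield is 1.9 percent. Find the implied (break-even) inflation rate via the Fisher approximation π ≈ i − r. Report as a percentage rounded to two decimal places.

6.48%

π ≈ i − r = 8.38% − 1.9% → 6.48%.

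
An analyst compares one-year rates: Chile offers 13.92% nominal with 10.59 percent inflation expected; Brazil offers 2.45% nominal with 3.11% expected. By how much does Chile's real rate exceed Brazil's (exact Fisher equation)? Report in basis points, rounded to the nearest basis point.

365 basis points

Chile: (1 + 0.1392)/(1 + 0.1059) − 1 = 3.0111%
Brazil: (1 + 0.0245)/(1 + 0.0311) − 1 = -0.6401%
Differential = 3.0111% − (-0.6401%) = 3.6512% → 365 basis points.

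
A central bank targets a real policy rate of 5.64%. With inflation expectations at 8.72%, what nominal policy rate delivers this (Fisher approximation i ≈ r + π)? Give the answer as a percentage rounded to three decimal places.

14.360%

i ≈ r + π = 5.64% + 8.72% = 14.360%.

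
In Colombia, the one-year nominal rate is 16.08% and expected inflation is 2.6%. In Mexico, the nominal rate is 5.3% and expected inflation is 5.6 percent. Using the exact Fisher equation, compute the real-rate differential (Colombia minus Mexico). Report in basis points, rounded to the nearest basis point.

1342 basis points

Colombia: (1 + 0.1608)/(1 + 0.0260) − 1 = 13.1384%
Mexico: (1 + 0.0530)/(1 + 0.0560) − 1 = -0.2841%
Differential = 13.1384% − (-0.2841%) = 13.4225% → 1342 basis points.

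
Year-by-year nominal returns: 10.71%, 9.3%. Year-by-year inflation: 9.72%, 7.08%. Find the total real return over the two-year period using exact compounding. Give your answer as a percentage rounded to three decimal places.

2.994%

Compound the nominal returns: 1.1071 × 1.0930 = 1.210060.
Compound inflation: 1.0972 × 1.0708 = 1.174882.
Deflate: 1.210060 / 1.174882 = 1.029942.
Total real return = 1.029942 − 1 → 2.994%.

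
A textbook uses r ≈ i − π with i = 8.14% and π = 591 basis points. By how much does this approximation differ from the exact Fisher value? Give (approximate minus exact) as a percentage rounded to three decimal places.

0.124%

Approximate: r ≈ 8.140% − 5.910% = 2.2300%
Exact: (1 + 0.0814)/(1 + 0.0591) − 1 = 2.1056%
Error = 2.2300% − 2.1056% = 0.1244% → 0.124%.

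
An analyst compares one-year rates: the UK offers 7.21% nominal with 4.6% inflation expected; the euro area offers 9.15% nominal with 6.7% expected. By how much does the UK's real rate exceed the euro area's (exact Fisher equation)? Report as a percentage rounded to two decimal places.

The UK: (1 + 0.0721)/(1 + 0.0460) − 1 = 2.4952%
The euro area: (1 + 0.0915)/(1 + 0.0670) − 1 = 2.2962%
Differential = 2.4952% − 2.2962% = 0.1991% → 0.20%.

0.20%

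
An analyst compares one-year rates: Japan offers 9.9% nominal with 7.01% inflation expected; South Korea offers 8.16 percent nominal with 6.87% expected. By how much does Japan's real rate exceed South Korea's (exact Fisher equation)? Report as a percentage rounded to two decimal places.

1.49%

Japan: (1 + 0.0990)/(1 + 0.0701) − 1 = 2.7007%
South Korea: (1 + 0.0816)/(1 + 0.0687) − 1 = 1.2071%
Differential = 2.7007% − 1.2071% = 1.4936% → 1.49%.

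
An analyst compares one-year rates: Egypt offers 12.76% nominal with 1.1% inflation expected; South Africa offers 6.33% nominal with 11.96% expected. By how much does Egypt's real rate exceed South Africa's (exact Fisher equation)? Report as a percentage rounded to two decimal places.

16.56%

Egypt: (1 + 0.1276)/(1 + 0.0110) − 1 = 11.5331%
South Africa: (1 + 0.0633)/(1 + 0.1196) − 1 = -5.0286%
Differential = 11.5331% − (-5.0286%) = 16.5617% → 16.56%.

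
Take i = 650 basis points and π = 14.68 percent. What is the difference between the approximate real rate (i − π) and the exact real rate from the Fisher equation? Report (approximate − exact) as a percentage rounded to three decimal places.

-1.047%

Approximate: r ≈ 6.500% − 14.680% = -8.1800%
Exact: (1 + 0.0650)/(1 + 0.1468) − 1 = -7.1329%
Error = -8.1800% − (-7.1329%) = -1.0471% → -1.047%.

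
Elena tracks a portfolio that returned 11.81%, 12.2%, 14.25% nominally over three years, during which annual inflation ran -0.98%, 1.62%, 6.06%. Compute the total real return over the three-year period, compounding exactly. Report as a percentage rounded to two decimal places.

34.30%

Compound the nominal returns: 1.1181 × 1.1220 × 1.1425 = 1.433276.
Compound inflation: 0.9902 × 1.0162 × 1.0606 = 1.067219.
Deflate: 1.433276 / 1.067219 = 1.343000.
Total real return = 1.343000 − 1 → 34.30%.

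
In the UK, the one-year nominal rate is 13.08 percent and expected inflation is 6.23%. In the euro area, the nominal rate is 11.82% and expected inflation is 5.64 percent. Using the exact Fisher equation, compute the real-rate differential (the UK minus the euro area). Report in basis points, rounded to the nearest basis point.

60 basis points

The UK: (1 + 0.1308)/(1 + 0.0623) − 1 = 6.4483%
The euro area: (1 + 0.1182)/(1 + 0.0564) − 1 = 5.8501%
Differential = 6.4483% − 5.8501% = 0.5982% → 60 basis points.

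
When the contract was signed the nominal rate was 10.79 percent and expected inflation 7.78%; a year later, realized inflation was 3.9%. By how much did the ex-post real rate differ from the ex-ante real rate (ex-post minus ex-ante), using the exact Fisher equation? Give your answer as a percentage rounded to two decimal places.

Ex-ante: (1 + 0.1079)/(1 + 0.0778) − 1 = 2.7927%
Ex-post: (1 + 0.1079)/(1 + 0.0390) − 1 = 6.6314%
Difference (ex-post − ex-ante) = 3.8387% → 3.84%.

3.84%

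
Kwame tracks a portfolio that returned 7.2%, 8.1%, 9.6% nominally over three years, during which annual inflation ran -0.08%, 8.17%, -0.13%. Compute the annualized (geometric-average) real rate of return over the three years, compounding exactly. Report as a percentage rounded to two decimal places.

Compound the nominal returns: 1.0720 × 1.0810 × 1.0960 = 1.27007987.
Compound inflation: 0.9992 × 1.0817 × 0.9987 = 1.07942955.
Deflate: 1.27007987 / 1.07942955 = 1.17662136.
Annualized real rate = 1.17662136^(1/3) − 1 = 5.5712% → 5.57%.

5.57%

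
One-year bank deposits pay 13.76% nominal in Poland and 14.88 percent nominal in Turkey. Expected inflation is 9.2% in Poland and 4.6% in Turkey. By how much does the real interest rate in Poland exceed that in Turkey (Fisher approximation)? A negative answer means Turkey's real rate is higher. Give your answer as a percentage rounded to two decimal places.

-5.72%

Poland: 13.76% − 9.2% = 4.560%
Turkey: 14.88% − 4.6% = 10.280%
Differential = -5.720% → -5.72%.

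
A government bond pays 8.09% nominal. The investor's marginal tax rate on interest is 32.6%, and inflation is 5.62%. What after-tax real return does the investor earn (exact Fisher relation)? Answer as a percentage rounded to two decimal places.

-0.16%

After-tax nominal return = 8.09% × (1 − 0.326) = 5.45266%.
1 + r = 1.0545266 / 1.05620 = 0.998416
After-tax real rate = 0.998416 − 1 → -0.16%.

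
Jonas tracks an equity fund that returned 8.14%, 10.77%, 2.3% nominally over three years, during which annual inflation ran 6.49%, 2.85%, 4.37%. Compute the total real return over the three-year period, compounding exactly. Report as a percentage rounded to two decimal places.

7.20%

Nominal growth factor = 1.0814 × 1.1077 × 1.0230 = 1.225418
Price-level growth factor = 1.0649 × 1.0285 × 1.0437 = 1.143112
Real growth factor = 1.225418 / 1.143112 = 1.072001
Total real return = 1.072001 − 1 → 7.20%.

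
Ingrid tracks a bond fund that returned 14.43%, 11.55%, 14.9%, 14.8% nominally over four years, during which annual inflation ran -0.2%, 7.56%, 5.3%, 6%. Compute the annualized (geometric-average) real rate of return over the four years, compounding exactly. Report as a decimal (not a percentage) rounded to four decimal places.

Nominal growth factor = 1.1443 × 1.1155 × 1.1490 × 1.1480 = 1.68372589
Price-level growth factor = 0.9980 × 1.0756 × 1.0530 × 1.0600 = 1.19816208
Real growth factor = 1.68372589 / 1.19816208 = 1.40525720
Annualized real rate = 1.40525720^(1/4) − 1 = 8.8777% → 0.0888.

0.0888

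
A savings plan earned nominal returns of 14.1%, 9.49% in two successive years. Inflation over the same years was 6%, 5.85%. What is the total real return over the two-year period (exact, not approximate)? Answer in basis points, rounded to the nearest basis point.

1134 basis points

Compound the nominal returns: 1.1410 × 1.0949 = 1.249281.
Compound inflation: 1.0600 × 1.0585 = 1.122010.
Deflate: 1.249281 / 1.122010 = 1.113431.
Total real return = 1.113431 − 1 → 1134 basis points.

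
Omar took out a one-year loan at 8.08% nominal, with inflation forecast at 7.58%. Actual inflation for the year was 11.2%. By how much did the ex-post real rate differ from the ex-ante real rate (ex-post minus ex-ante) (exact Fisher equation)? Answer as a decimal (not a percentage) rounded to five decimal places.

Ex-ante: (1 + 0.0808)/(1 + 0.0758) − 1 = 0.46477%
Ex-post: (1 + 0.0808)/(1 + 0.1120) − 1 = -2.80576%
Difference (ex-post − ex-ante) = -3.27053% → -0.03271.

-0.03271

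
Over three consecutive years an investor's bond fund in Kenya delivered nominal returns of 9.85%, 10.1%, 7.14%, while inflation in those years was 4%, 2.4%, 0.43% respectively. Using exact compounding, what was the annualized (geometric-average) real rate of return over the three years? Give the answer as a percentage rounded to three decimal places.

Compound the nominal returns: 1.0985 × 1.1010 × 1.0714 = 1.29580312.
Compound inflation: 1.0400 × 1.0240 × 1.0043 = 1.06953933.
Deflate: 1.29580312 / 1.06953933 = 1.21155257.
Annualized real rate = 1.21155257^(1/3) − 1 = 6.6058% → 6.606%.

6.606%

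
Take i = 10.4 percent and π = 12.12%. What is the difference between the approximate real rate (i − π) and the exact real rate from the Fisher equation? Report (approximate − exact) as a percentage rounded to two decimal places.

-0.19%

Approximate: r ≈ 10.400% − 12.120% = -1.7200%
Exact: (1 + 0.1040)/(1 + 0.1212) − 1 = -1.5341%
Error = -1.7200% − (-1.5341%) = -0.1859% → -0.19%.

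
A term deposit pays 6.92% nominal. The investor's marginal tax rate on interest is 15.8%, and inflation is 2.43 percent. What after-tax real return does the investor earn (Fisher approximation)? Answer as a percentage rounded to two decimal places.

3.40%

After-tax nominal return = 6.92% × (1 − 0.158) = 5.82664%.
r ≈ 5.82664% − 2.43% → 3.40%.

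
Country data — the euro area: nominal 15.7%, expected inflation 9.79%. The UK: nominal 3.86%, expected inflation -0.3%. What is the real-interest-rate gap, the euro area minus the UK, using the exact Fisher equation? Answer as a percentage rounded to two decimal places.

The euro area: (1 + 0.1570)/(1 + 0.0979) − 1 = 5.3830%
The UK: (1 + 0.0386)/(1 − 0.0030) − 1 = 4.1725%
Differential = 5.3830% − 4.1725% = 1.2105% → 1.21%.

1.21%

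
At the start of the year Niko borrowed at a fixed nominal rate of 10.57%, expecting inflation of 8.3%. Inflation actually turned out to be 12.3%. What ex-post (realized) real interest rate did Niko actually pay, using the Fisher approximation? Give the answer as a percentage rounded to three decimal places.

-1.730%

Ex-post: 10.57% − 12.3% = -1.730%
So the realized real rate is -1.730%.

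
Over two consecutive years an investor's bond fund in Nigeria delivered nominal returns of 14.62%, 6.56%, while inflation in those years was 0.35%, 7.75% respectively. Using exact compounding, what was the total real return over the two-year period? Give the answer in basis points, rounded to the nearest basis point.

Nominal growth factor = 1.1462 × 1.0656 = 1.221391
Price-level growth factor = 1.0035 × 1.0775 = 1.081271
Real growth factor = 1.221391 / 1.081271 = 1.129588
Total real return = 1.129588 − 1 → 1296 basis points.

1296 basis points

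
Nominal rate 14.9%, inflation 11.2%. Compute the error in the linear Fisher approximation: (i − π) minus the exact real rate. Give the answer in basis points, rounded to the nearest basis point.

37 basis points

Approximate: r ≈ 14.900% − 11.200% = 3.7000%
Exact: (1 + 0.1490)/(1 + 0.1120) − 1 = 3.3273%
Error = 3.7000% − 3.3273% = 0.3727% → 37 basis points.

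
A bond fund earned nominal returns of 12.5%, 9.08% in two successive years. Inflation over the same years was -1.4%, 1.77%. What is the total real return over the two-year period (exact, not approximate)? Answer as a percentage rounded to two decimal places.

Compound the nominal returns: 1.1250 × 1.0908 = 1.227150.
Compound inflation: 0.9860 × 1.0177 = 1.003452.
Deflate: 1.227150 / 1.003452 = 1.222928.
Total real return = 1.222928 − 1 → 22.29%.

22.29%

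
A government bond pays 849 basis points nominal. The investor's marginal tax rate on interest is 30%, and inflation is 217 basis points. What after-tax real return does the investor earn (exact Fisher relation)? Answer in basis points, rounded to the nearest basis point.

After-tax nominal return = 8.49% × (1 − 0.3) = 5.9430%.
1 + r = 1.05943 / 1.02170 = 1.036929
After-tax real rate = 1.036929 − 1 → 369 basis points.

369 basis points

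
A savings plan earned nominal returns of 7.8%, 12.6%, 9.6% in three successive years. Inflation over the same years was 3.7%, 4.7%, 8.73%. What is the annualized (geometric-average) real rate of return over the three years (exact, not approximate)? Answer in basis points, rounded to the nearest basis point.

406 basis points

Compound the nominal returns: 1.0780 × 1.1260 × 1.0960 = 1.33035549.
Compound inflation: 1.0370 × 1.0470 × 1.0873 = 1.18052401.
Deflate: 1.33035549 / 1.18052401 = 1.12691946.
Annualized real rate = 1.12691946^(1/3) − 1 = 4.0633% → 406 basis points.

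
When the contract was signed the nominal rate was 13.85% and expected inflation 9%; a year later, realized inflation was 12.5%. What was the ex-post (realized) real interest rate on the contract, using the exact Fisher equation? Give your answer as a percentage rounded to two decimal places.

1.20%

Ex-post: (1 + 0.1385)/(1 + 0.1250) − 1 = 1.2000%
So the realized real rate is 1.20%.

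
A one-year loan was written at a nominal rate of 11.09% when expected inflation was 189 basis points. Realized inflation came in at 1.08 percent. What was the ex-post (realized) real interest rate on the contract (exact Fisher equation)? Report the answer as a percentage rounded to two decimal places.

Ex-post: (1 + 0.1109)/(1 + 0.0108) − 1 = 9.9030%
So the realized real rate is 9.90%.

9.90%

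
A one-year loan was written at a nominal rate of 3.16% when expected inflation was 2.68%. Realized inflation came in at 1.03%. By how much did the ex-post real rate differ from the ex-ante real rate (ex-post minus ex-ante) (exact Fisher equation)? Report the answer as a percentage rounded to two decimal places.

Ex-ante: (1 + 0.0316)/(1 + 0.0268) − 1 = 0.4675%
Ex-post: (1 + 0.0316)/(1 + 0.0103) − 1 = 2.1083%
Difference (ex-post − ex-ante) = 1.6408% → 1.64%.

1.64%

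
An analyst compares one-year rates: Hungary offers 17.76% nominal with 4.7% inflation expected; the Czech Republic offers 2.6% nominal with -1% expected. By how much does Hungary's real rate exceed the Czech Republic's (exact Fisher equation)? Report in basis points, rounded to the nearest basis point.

884 basis points

Hungary: (1 + 0.1776)/(1 + 0.0470) − 1 = 12.4737%
The Czech Republic: (1 + 0.0260)/(1 − 0.0100) − 1 = 3.6364%
Differential = 12.4737% − 3.6364% = 8.8374% → 884 basis points.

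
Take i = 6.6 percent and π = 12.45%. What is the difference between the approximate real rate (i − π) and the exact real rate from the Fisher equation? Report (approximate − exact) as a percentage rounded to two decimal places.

Approximate: r ≈ 6.600% − 12.450% = -5.8500%
Exact: (1 + 0.0660)/(1 + 0.1245) − 1 = -5.2023%
Error = -5.8500% − (-5.2023%) = -0.6477% → -0.65%.

-0.65%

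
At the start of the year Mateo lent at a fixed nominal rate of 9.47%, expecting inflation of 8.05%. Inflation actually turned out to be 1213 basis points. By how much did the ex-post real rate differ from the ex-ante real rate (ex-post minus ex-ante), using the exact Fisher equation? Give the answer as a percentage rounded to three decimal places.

-3.686%

Ex-ante: (1 + 0.0947)/(1 + 0.0805) − 1 = 1.31421%
Ex-post: (1 + 0.0947)/(1 + 0.1213) − 1 = -2.37225%
Difference (ex-post − ex-ante) = -3.68645% → -3.686%.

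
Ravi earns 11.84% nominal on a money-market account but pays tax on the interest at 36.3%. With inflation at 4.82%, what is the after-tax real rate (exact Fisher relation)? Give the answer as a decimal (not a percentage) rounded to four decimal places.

After-tax nominal return = 11.84% × (1 − 0.363) = 7.54208%.
1 + r = 1.0754208 / 1.04820 = 1.025969
After-tax real rate = 1.025969 − 1 → 0.0260.

0.0260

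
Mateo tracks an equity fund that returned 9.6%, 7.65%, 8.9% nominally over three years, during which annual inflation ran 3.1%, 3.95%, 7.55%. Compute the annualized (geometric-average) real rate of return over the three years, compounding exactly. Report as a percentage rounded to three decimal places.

3.686%

Nominal growth factor = 1.0960 × 1.0765 × 1.0890 = 1.28485012
Price-level growth factor = 1.0310 × 1.0395 × 1.0755 = 1.15263970
Real growth factor = 1.28485012 / 1.15263970 = 1.11470229
Annualized real rate = 1.11470229^(1/3) − 1 = 3.6859% → 3.686%.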